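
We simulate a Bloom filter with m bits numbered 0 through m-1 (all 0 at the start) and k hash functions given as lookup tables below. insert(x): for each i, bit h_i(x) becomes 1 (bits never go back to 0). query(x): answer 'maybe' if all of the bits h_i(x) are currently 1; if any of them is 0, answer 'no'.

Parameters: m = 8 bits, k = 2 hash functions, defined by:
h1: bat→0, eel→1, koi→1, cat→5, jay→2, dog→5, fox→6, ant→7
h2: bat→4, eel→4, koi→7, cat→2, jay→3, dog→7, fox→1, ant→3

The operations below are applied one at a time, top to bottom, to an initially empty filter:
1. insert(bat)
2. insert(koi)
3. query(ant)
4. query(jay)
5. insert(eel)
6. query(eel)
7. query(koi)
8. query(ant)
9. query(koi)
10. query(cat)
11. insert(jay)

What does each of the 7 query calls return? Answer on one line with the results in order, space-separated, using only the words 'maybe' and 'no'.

Answer: no no maybe maybe no maybe no

Derivation:
Start: bits=00000000
Op 1: insert bat -> sets bits 0 4 -> bits=10001000
Op 2: insert koi -> sets bits 1 7 -> bits=11001001
Op 3: query ant -> checks bit3=0, bit7=1 (has a 0) -> no
Op 4: query jay -> checks bit2=0, bit3=0 (has a 0) -> no
Op 5: insert eel -> sets bits 1 4 -> bits=11001001
Op 6: query eel -> checks bit1=1, bit4=1 (all 1) -> maybe
Op 7: query koi -> checks bit1=1, bit7=1 (all 1) -> maybe
Op 8: query ant -> checks bit3=0, bit7=1 (has a 0) -> no
Op 9: query koi -> checks bit1=1, bit7=1 (all 1) -> maybe
Op 10: query cat -> checks bit2=0, bit5=0 (has a 0) -> no
Op 11: insert jay -> sets bits 2 3 -> bits=11111001
Query results in order: no no maybe maybe no maybe no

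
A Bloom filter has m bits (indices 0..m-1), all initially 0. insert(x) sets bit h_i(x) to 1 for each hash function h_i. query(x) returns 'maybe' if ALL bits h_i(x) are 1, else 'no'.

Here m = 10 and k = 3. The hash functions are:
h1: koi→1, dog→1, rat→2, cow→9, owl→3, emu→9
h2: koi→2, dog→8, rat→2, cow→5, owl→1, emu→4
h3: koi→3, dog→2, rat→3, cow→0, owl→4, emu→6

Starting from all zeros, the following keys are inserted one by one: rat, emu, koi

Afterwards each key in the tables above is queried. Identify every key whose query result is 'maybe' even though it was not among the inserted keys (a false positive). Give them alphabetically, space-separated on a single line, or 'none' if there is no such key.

Answer: owl

Derivation:
Start: bits=0000000000
After insert 'rat': sets bits 2 3 -> bits=0011000000
After insert 'emu': sets bits 4 6 9 -> bits=0011101001
After insert 'koi': sets bits 1 2 3 -> bits=0111101001
Not inserted: cow dog owl — query each against bits=0111101001:
query cow: checks bit0=0, bit5=0, bit9=1 (has a 0) -> no => not a false positive
query dog: checks bit1=1, bit2=1, bit8=0 (has a 0) -> no => not a false positive
query owl: checks bit1=1, bit3=1, bit4=1 (all 1) -> maybe => FALSE POSITIVE
False positives (alphabetical): owl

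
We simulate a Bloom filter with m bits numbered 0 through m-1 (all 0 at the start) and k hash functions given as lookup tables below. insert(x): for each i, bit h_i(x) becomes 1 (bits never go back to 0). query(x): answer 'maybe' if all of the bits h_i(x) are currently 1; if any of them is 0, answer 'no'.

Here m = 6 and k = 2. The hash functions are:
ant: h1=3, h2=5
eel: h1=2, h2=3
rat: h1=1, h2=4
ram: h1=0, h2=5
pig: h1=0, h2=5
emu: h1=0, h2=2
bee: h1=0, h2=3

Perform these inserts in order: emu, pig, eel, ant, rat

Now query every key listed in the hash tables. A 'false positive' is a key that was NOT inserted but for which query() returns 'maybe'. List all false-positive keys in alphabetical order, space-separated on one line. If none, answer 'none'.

Answer: bee ram

Derivation:
Start: bits=000000
After insert 'emu': sets bits 0 2 -> bits=101000
After insert 'pig': sets bits 0 5 -> bits=101001
After insert 'eel': sets bits 2 3 -> bits=101101
After insert 'ant': sets bits 3 5 -> bits=101101
After insert 'rat': sets bits 1 4 -> bits=111111
Not inserted: bee ram — query each against bits=111111:
query bee: checks bit0=1, bit3=1 (all 1) -> maybe => FALSE POSITIVE
query ram: checks bit0=1, bit5=1 (all 1) -> maybe => FALSE POSITIVE
False positives (alphabetical): bee ram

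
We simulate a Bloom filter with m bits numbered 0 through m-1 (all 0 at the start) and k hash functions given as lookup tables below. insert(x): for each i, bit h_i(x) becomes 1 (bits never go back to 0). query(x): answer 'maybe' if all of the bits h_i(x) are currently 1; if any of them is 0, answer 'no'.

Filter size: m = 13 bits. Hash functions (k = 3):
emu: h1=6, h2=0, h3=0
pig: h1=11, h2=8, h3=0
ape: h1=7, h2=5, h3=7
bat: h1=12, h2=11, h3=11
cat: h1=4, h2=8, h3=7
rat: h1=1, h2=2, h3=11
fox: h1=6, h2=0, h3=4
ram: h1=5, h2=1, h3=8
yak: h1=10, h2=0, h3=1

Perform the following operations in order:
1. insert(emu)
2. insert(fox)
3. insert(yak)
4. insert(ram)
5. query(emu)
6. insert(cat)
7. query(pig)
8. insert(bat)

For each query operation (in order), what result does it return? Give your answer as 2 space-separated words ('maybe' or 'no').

Start: bits=0000000000000
Op 1: insert emu -> sets bits 0 6 -> bits=1000001000000
Op 2: insert fox -> sets bits 0 4 6 -> bits=1000101000000
Op 3: insert yak -> sets bits 0 1 10 -> bits=1100101000100
Op 4: insert ram -> sets bits 1 5 8 -> bits=1100111010100
Op 5: query emu -> checks bit0=1, bit6=1 (all 1) -> maybe
Op 6: insert cat -> sets bits 4 7 8 -> bits=1100111110100
Op 7: query pig -> checks bit0=1, bit8=1, bit11=0 (has a 0) -> no
Op 8: insert bat -> sets bits 11 12 -> bits=1100111110111
Query results in order: maybe no

Answer: maybe no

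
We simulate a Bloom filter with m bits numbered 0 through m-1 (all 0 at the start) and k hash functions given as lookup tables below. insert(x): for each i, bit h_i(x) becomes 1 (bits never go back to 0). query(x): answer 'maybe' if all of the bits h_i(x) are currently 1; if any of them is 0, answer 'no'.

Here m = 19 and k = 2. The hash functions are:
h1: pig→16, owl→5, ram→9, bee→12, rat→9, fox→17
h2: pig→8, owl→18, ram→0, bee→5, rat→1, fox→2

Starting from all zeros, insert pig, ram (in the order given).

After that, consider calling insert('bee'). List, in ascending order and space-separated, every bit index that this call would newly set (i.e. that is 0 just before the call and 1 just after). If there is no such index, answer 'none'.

Answer: 5 12

Derivation:
Start: bits=0000000000000000000
After insert 'pig': sets bits 8 16 -> bits=0000000010000000100
After insert 'ram': sets bits 0 9 -> bits=1000000011000000100
insert 'bee' would touch bits 5 12; currently bit5=0, bit12=0
Bits that are 0 among those (would change 0->1): 5 12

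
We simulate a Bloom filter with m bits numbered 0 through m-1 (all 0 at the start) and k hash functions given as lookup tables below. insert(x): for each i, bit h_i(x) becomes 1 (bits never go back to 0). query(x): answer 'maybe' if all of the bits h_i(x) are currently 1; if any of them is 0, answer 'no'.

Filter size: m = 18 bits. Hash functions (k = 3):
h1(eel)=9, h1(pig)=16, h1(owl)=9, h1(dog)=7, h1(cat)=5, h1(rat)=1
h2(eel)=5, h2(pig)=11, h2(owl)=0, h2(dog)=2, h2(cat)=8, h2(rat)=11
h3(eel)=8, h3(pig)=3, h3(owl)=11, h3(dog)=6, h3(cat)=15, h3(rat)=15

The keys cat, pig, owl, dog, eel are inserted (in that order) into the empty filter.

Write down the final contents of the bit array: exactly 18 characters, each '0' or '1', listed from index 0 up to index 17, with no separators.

Answer: 101101111101000110

Derivation:
Start: bits=000000000000000000
After insert 'cat': sets bits 5 8 15 -> bits=000001001000000100
After insert 'pig': sets bits 3 11 16 -> bits=000101001001000110
After insert 'owl': sets bits 0 9 11 -> bits=100101001101000110
After insert 'dog': sets bits 2 6 7 -> bits=101101111101000110
After insert 'eel': sets bits 5 8 9 -> bits=101101111101000110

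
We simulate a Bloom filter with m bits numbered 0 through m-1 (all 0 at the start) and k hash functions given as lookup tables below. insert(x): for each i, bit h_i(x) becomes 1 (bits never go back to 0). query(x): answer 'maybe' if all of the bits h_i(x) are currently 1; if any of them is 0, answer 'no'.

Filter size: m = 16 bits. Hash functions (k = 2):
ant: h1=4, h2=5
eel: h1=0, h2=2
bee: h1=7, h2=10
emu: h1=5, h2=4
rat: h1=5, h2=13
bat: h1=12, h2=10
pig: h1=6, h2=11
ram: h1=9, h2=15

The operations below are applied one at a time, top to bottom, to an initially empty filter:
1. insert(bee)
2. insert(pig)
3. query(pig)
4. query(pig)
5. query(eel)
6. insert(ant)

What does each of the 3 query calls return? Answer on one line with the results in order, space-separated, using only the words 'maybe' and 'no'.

Answer: maybe maybe no

Derivation:
Start: bits=0000000000000000
Op 1: insert bee -> sets bits 7 10 -> bits=0000000100100000
Op 2: insert pig -> sets bits 6 11 -> bits=0000001100110000
Op 3: query pig -> checks bit6=1, bit11=1 (all 1) -> maybe
Op 4: query pig -> checks bit6=1, bit11=1 (all 1) -> maybe
Op 5: query eel -> checks bit0=0, bit2=0 (has a 0) -> no
Op 6: insert ant -> sets bits 4 5 -> bits=0000111100110000
Query results in order: maybe maybe no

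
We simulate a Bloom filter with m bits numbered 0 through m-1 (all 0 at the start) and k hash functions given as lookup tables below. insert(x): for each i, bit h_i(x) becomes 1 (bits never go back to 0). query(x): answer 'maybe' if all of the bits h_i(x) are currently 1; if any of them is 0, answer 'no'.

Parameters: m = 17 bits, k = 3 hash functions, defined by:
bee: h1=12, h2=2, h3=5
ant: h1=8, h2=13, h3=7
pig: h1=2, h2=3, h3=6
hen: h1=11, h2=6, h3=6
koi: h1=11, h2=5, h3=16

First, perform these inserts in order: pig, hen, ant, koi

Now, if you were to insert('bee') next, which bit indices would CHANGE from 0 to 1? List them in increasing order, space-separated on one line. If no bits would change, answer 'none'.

Answer: 12

Derivation:
Start: bits=00000000000000000
After insert 'pig': sets bits 2 3 6 -> bits=00110010000000000
After insert 'hen': sets bits 6 11 -> bits=00110010000100000
After insert 'ant': sets bits 7 8 13 -> bits=00110011100101000
After insert 'koi': sets bits 5 11 16 -> bits=00110111100101001
insert 'bee' would touch bits 2 5 12; currently bit2=1, bit5=1, bit12=0
Bits that are 0 among those (would change 0->1): 12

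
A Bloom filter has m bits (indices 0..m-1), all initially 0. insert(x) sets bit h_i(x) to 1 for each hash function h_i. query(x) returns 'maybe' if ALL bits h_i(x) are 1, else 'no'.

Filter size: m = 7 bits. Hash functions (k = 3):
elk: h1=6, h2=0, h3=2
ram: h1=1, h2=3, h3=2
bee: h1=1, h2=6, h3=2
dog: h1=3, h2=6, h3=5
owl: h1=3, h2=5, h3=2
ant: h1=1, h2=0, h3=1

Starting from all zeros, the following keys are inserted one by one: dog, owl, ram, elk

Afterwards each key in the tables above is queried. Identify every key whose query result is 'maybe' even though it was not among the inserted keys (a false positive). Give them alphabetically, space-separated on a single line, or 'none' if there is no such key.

Start: bits=0000000
After insert 'dog': sets bits 3 5 6 -> bits=0001011
After insert 'owl': sets bits 2 3 5 -> bits=0011011
After insert 'ram': sets bits 1 2 3 -> bits=0111011
After insert 'elk': sets bits 0 2 6 -> bits=1111011
Not inserted: ant bee — query each against bits=1111011:
query ant: checks bit0=1, bit1=1 (all 1) -> maybe => FALSE POSITIVE
query bee: checks bit1=1, bit2=1, bit6=1 (all 1) -> maybe => FALSE POSITIVE
False positives (alphabetical): ant bee

Answer: ant bee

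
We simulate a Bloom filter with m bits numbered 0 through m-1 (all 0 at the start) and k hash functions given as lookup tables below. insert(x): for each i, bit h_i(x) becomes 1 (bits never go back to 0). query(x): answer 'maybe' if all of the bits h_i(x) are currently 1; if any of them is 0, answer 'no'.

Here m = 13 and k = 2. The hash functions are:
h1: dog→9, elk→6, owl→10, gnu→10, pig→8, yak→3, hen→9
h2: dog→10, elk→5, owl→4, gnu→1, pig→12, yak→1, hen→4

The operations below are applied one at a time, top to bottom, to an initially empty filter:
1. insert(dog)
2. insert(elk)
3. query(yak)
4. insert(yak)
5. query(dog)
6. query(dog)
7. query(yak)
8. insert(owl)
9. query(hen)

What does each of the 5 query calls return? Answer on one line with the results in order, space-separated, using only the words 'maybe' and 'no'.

Start: bits=0000000000000
Op 1: insert dog -> sets bits 9 10 -> bits=0000000001100
Op 2: insert elk -> sets bits 5 6 -> bits=0000011001100
Op 3: query yak -> checks bit1=0, bit3=0 (has a 0) -> no
Op 4: insert yak -> sets bits 1 3 -> bits=0101011001100
Op 5: query dog -> checks bit9=1, bit10=1 (all 1) -> maybe
Op 6: query dog -> checks bit9=1, bit10=1 (all 1) -> maybe
Op 7: query yak -> checks bit1=1, bit3=1 (all 1) -> maybe
Op 8: insert owl -> sets bits 4 10 -> bits=0101111001100
Op 9: query hen -> checks bit4=1, bit9=1 (all 1) -> maybe
Query results in order: no maybe maybe maybe maybe

Answer: no maybe maybe maybe maybe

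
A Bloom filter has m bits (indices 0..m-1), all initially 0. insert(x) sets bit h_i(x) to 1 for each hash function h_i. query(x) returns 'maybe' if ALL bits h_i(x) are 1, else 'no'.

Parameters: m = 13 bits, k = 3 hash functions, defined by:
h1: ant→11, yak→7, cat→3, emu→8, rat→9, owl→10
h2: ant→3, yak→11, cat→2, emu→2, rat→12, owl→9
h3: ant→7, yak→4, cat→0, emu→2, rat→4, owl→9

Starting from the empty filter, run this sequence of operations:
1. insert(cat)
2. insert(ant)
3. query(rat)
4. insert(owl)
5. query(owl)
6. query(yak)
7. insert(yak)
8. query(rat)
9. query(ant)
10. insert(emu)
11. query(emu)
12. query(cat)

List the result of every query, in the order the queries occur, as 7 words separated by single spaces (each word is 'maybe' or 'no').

Answer: no maybe no no maybe maybe maybe

Derivation:
Start: bits=0000000000000
Op 1: insert cat -> sets bits 0 2 3 -> bits=1011000000000
Op 2: insert ant -> sets bits 3 7 11 -> bits=1011000100010
Op 3: query rat -> checks bit4=0, bit9=0, bit12=0 (has a 0) -> no
Op 4: insert owl -> sets bits 9 10 -> bits=1011000101110
Op 5: query owl -> checks bit9=1, bit10=1 (all 1) -> maybe
Op 6: query yak -> checks bit4=0, bit7=1, bit11=1 (has a 0) -> no
Op 7: insert yak -> sets bits 4 7 11 -> bits=1011100101110
Op 8: query rat -> checks bit4=1, bit9=1, bit12=0 (has a 0) -> no
Op 9: query ant -> checks bit3=1, bit7=1, bit11=1 (all 1) -> maybe
Op 10: insert emu -> sets bits 2 8 -> bits=1011100111110
Op 11: query emu -> checks bit2=1, bit8=1 (all 1) -> maybe
Op 12: query cat -> checks bit0=1, bit2=1, bit3=1 (all 1) -> maybe
Query results in order: no maybe no no maybe maybe maybe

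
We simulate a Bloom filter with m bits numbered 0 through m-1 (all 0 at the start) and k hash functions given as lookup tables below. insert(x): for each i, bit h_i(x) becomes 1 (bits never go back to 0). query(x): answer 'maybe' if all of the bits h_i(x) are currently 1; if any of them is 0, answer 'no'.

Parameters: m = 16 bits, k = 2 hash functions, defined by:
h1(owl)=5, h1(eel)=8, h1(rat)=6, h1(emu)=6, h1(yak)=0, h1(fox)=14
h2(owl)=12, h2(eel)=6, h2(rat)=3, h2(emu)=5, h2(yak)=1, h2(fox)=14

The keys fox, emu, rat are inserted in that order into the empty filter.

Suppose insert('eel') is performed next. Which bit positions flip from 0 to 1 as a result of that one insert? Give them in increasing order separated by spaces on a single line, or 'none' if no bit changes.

Answer: 8

Derivation:
Start: bits=0000000000000000
After insert 'fox': sets bits 14 -> bits=0000000000000010
After insert 'emu': sets bits 5 6 -> bits=0000011000000010
After insert 'rat': sets bits 3 6 -> bits=0001011000000010
insert 'eel' would touch bits 6 8; currently bit6=1, bit8=0
Bits that are 0 among those (would change 0->1): 8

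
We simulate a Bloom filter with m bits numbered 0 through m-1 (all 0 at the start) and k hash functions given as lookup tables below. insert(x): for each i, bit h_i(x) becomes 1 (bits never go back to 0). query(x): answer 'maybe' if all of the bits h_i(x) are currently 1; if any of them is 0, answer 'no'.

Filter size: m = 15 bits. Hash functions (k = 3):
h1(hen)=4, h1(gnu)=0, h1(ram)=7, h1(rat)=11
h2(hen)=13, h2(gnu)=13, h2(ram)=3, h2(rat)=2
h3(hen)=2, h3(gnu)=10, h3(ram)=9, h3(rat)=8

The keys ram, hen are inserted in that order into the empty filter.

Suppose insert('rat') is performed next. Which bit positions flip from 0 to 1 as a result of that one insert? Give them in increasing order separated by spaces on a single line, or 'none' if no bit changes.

Answer: 8 11

Derivation:
Start: bits=000000000000000
After insert 'ram': sets bits 3 7 9 -> bits=000100010100000
After insert 'hen': sets bits 2 4 13 -> bits=001110010100010
insert 'rat' would touch bits 2 8 11; currently bit2=1, bit8=0, bit11=0
Bits that are 0 among those (would change 0->1): 8 11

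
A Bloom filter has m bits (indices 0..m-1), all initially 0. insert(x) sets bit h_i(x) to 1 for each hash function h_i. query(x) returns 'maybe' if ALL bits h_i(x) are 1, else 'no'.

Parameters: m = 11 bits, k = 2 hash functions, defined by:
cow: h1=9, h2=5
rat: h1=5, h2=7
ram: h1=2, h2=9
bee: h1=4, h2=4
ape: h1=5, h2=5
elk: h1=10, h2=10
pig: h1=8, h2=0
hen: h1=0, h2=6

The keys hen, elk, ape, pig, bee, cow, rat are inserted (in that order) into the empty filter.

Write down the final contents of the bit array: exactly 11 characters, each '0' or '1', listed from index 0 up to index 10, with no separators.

Answer: 10001111111

Derivation:
Start: bits=00000000000
After insert 'hen': sets bits 0 6 -> bits=10000010000
After insert 'elk': sets bits 10 -> bits=10000010001
After insert 'ape': sets bits 5 -> bits=10000110001
After insert 'pig': sets bits 0 8 -> bits=10000110101
After insert 'bee': sets bits 4 -> bits=10001110101
After insert 'cow': sets bits 5 9 -> bits=10001110111
After insert 'rat': sets bits 5 7 -> bits=10001111111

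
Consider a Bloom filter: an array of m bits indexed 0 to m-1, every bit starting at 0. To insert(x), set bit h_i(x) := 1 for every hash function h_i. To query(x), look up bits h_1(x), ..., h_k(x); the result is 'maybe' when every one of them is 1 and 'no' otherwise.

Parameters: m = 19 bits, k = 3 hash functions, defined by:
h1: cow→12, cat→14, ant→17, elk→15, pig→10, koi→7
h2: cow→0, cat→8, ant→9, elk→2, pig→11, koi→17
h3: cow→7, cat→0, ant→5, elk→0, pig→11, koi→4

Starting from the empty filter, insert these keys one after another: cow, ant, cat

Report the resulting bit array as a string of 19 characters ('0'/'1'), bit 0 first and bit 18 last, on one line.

Start: bits=0000000000000000000
After insert 'cow': sets bits 0 7 12 -> bits=1000000100001000000
After insert 'ant': sets bits 5 9 17 -> bits=1000010101001000010
After insert 'cat': sets bits 0 8 14 -> bits=1000010111001010010

Answer: 1000010111001010010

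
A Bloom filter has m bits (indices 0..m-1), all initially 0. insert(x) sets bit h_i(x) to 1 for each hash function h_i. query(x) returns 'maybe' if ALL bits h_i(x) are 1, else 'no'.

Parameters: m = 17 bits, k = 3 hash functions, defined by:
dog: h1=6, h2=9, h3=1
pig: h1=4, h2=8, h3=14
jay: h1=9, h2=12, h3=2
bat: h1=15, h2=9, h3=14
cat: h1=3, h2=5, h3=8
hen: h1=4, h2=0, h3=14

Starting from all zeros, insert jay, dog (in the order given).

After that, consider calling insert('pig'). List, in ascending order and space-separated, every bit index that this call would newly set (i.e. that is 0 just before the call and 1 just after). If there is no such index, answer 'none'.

Start: bits=00000000000000000
After insert 'jay': sets bits 2 9 12 -> bits=00100000010010000
After insert 'dog': sets bits 1 6 9 -> bits=01100010010010000
insert 'pig' would touch bits 4 8 14; currently bit4=0, bit8=0, bit14=0
Bits that are 0 among those (would change 0->1): 4 8 14

Answer: 4 8 14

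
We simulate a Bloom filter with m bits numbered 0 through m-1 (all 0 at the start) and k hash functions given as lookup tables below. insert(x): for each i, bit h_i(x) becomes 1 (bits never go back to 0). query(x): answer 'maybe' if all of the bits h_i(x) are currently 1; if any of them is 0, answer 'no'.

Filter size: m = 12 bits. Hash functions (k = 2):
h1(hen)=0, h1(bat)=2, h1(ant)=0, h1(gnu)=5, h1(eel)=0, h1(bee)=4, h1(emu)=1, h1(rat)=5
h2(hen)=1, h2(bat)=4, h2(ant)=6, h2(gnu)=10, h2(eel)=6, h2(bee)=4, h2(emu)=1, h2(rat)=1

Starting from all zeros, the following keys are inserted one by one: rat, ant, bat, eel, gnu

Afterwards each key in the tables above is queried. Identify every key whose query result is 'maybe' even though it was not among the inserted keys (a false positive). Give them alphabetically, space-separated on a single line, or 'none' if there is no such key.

Start: bits=000000000000
After insert 'rat': sets bits 1 5 -> bits=010001000000
After insert 'ant': sets bits 0 6 -> bits=110001100000
After insert 'bat': sets bits 2 4 -> bits=111011100000
After insert 'eel': sets bits 0 6 -> bits=111011100000
After insert 'gnu': sets bits 5 10 -> bits=111011100010
Not inserted: bee emu hen — query each against bits=111011100010:
query bee: checks bit4=1 (all 1) -> maybe => FALSE POSITIVE
query emu: checks bit1=1 (all 1) -> maybe => FALSE POSITIVE
query hen: checks bit0=1, bit1=1 (all 1) -> maybe => FALSE POSITIVE
False positives (alphabetical): bee emu hen

Answer: bee emu hen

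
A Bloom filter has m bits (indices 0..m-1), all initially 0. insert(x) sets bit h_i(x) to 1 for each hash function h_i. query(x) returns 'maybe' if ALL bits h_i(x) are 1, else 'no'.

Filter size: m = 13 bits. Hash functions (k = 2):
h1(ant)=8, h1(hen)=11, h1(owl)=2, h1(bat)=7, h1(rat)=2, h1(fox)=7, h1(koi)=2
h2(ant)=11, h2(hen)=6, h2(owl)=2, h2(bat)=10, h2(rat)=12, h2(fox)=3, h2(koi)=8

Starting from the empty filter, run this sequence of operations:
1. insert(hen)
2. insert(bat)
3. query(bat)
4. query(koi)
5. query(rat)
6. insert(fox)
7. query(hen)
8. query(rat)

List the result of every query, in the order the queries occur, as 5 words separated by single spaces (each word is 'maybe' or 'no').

Answer: maybe no no maybe no

Derivation:
Start: bits=0000000000000
Op 1: insert hen -> sets bits 6 11 -> bits=0000001000010
Op 2: insert bat -> sets bits 7 10 -> bits=0000001100110
Op 3: query bat -> checks bit7=1, bit10=1 (all 1) -> maybe
Op 4: query koi -> checks bit2=0, bit8=0 (has a 0) -> no
Op 5: query rat -> checks bit2=0, bit12=0 (has a 0) -> no
Op 6: insert fox -> sets bits 3 7 -> bits=0001001100110
Op 7: query hen -> checks bit6=1, bit11=1 (all 1) -> maybe
Op 8: query rat -> checks bit2=0, bit12=0 (has a 0) -> no
Query results in order: maybe no no maybe no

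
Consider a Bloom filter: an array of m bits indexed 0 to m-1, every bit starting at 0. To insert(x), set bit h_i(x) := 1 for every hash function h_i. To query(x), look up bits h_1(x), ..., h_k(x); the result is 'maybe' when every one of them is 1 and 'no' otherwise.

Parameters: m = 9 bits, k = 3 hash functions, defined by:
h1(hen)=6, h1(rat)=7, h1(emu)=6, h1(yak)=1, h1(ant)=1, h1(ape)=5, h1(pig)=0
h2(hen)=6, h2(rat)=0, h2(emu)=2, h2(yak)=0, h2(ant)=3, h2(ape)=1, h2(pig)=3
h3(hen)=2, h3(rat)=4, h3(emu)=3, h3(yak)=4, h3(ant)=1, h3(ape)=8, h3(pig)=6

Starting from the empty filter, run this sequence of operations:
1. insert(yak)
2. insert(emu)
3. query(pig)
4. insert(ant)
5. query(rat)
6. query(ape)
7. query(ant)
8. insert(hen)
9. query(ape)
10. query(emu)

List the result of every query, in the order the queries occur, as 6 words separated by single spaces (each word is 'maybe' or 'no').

Start: bits=000000000
Op 1: insert yak -> sets bits 0 1 4 -> bits=110010000
Op 2: insert emu -> sets bits 2 3 6 -> bits=111110100
Op 3: query pig -> checks bit0=1, bit3=1, bit6=1 (all 1) -> maybe
Op 4: insert ant -> sets bits 1 3 -> bits=111110100
Op 5: query rat -> checks bit0=1, bit4=1, bit7=0 (has a 0) -> no
Op 6: query ape -> checks bit1=1, bit5=0, bit8=0 (has a 0) -> no
Op 7: query ant -> checks bit1=1, bit3=1 (all 1) -> maybe
Op 8: insert hen -> sets bits 2 6 -> bits=111110100
Op 9: query ape -> checks bit1=1, bit5=0, bit8=0 (has a 0) -> no
Op 10: query emu -> checks bit2=1, bit3=1, bit6=1 (all 1) -> maybe
Query results in order: maybe no no maybe no maybe

Answer: maybe no no maybe no maybe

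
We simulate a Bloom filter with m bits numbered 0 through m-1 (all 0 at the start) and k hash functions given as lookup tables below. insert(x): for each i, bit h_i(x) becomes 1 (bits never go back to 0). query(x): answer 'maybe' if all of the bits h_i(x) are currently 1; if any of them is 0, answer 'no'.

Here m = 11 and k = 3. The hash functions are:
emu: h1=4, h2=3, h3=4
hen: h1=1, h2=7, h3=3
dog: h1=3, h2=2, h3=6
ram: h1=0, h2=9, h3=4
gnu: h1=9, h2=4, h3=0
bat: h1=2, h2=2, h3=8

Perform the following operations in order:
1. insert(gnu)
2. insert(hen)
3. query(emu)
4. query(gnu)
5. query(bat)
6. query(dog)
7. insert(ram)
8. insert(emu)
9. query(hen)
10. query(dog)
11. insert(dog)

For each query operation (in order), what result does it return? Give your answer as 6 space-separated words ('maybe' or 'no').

Answer: maybe maybe no no maybe no

Derivation:
Start: bits=00000000000
Op 1: insert gnu -> sets bits 0 4 9 -> bits=10001000010
Op 2: insert hen -> sets bits 1 3 7 -> bits=11011001010
Op 3: query emu -> checks bit3=1, bit4=1 (all 1) -> maybe
Op 4: query gnu -> checks bit0=1, bit4=1, bit9=1 (all 1) -> maybe
Op 5: query bat -> checks bit2=0, bit8=0 (has a 0) -> no
Op 6: query dog -> checks bit2=0, bit3=1, bit6=0 (has a 0) -> no
Op 7: insert ram -> sets bits 0 4 9 -> bits=11011001010
Op 8: insert emu -> sets bits 3 4 -> bits=11011001010
Op 9: query hen -> checks bit1=1, bit3=1, bit7=1 (all 1) -> maybe
Op 10: query dog -> checks bit2=0, bit3=1, bit6=0 (has a 0) -> no
Op 11: insert dog -> sets bits 2 3 6 -> bits=11111011010
Query results in order: maybe maybe no no maybe no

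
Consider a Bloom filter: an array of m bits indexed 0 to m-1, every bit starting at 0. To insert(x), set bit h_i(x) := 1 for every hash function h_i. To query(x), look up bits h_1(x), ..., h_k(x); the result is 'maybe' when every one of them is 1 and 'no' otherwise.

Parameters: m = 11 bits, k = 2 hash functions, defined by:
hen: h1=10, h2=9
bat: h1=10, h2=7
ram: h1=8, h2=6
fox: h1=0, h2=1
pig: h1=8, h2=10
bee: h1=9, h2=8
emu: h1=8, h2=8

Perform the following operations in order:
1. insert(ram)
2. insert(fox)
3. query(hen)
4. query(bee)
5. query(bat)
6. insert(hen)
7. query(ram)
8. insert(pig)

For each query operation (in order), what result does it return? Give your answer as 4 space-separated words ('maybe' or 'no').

Answer: no no no maybe

Derivation:
Start: bits=00000000000
Op 1: insert ram -> sets bits 6 8 -> bits=00000010100
Op 2: insert fox -> sets bits 0 1 -> bits=11000010100
Op 3: query hen -> checks bit9=0, bit10=0 (has a 0) -> no
Op 4: query bee -> checks bit8=1, bit9=0 (has a 0) -> no
Op 5: query bat -> checks bit7=0, bit10=0 (has a 0) -> no
Op 6: insert hen -> sets bits 9 10 -> bits=11000010111
Op 7: query ram -> checks bit6=1, bit8=1 (all 1) -> maybe
Op 8: insert pig -> sets bits 8 10 -> bits=11000010111
Query results in order: no no no maybe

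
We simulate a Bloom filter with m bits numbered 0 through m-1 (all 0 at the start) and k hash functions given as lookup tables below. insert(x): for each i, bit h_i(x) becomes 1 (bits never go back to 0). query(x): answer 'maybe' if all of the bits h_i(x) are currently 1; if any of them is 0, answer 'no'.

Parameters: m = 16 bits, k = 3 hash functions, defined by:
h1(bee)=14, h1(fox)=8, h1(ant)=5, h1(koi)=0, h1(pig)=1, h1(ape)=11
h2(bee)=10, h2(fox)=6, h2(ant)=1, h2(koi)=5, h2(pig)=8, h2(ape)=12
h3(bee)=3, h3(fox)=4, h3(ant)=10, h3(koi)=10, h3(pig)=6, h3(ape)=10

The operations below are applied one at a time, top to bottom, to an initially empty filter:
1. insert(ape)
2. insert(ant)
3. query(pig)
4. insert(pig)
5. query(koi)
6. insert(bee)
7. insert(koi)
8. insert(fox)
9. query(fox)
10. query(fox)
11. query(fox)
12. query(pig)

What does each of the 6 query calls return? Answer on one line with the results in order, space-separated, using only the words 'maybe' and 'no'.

Answer: no no maybe maybe maybe maybe

Derivation:
Start: bits=0000000000000000
Op 1: insert ape -> sets bits 10 11 12 -> bits=0000000000111000
Op 2: insert ant -> sets bits 1 5 10 -> bits=0100010000111000
Op 3: query pig -> checks bit1=1, bit6=0, bit8=0 (has a 0) -> no
Op 4: insert pig -> sets bits 1 6 8 -> bits=0100011010111000
Op 5: query koi -> checks bit0=0, bit5=1, bit10=1 (has a 0) -> no
Op 6: insert bee -> sets bits 3 10 14 -> bits=0101011010111010
Op 7: insert koi -> sets bits 0 5 10 -> bits=1101011010111010
Op 8: insert fox -> sets bits 4 6 8 -> bits=1101111010111010
Op 9: query fox -> checks bit4=1, bit6=1, bit8=1 (all 1) -> maybe
Op 10: query fox -> checks bit4=1, bit6=1, bit8=1 (all 1) -> maybe
Op 11: query fox -> checks bit4=1, bit6=1, bit8=1 (all 1) -> maybe
Op 12: query pig -> checks bit1=1, bit6=1, bit8=1 (all 1) -> maybe
Query results in order: no no maybe maybe maybe maybe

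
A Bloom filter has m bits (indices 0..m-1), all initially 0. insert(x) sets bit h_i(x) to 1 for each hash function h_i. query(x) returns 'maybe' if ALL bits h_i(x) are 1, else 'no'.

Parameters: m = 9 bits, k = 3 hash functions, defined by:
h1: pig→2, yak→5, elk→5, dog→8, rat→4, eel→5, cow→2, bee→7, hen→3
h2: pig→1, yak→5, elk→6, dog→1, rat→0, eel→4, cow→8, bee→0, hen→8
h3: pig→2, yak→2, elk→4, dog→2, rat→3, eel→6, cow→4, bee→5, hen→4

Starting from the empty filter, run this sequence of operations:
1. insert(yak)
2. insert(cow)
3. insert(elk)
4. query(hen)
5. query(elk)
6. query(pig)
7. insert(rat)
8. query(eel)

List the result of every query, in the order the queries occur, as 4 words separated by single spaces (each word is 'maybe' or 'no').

Answer: no maybe no maybe

Derivation:
Start: bits=000000000
Op 1: insert yak -> sets bits 2 5 -> bits=001001000
Op 2: insert cow -> sets bits 2 4 8 -> bits=001011001
Op 3: insert elk -> sets bits 4 5 6 -> bits=001011101
Op 4: query hen -> checks bit3=0, bit4=1, bit8=1 (has a 0) -> no
Op 5: query elk -> checks bit4=1, bit5=1, bit6=1 (all 1) -> maybe
Op 6: query pig -> checks bit1=0, bit2=1 (has a 0) -> no
Op 7: insert rat -> sets bits 0 3 4 -> bits=101111101
Op 8: query eel -> checks bit4=1, bit5=1, bit6=1 (all 1) -> maybe
Query results in order: no maybe no maybe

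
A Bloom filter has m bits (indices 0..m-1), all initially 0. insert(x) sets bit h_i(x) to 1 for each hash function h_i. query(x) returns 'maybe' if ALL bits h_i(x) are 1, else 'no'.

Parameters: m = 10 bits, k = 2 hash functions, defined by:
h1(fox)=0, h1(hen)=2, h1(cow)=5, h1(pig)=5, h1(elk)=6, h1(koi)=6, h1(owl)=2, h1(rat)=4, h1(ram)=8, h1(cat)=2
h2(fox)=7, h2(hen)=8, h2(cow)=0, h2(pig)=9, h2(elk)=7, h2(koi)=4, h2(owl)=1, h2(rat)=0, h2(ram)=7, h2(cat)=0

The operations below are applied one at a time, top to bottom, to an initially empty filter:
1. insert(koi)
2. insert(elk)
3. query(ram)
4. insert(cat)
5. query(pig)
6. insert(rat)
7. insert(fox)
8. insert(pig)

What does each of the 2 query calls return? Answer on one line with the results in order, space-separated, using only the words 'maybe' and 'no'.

Start: bits=0000000000
Op 1: insert koi -> sets bits 4 6 -> bits=0000101000
Op 2: insert elk -> sets bits 6 7 -> bits=0000101100
Op 3: query ram -> checks bit7=1, bit8=0 (has a 0) -> no
Op 4: insert cat -> sets bits 0 2 -> bits=1010101100
Op 5: query pig -> checks bit5=0, bit9=0 (has a 0) -> no
Op 6: insert rat -> sets bits 0 4 -> bits=1010101100
Op 7: insert fox -> sets bits 0 7 -> bits=1010101100
Op 8: insert pig -> sets bits 5 9 -> bits=1010111101
Query results in order: no no

Answer: no no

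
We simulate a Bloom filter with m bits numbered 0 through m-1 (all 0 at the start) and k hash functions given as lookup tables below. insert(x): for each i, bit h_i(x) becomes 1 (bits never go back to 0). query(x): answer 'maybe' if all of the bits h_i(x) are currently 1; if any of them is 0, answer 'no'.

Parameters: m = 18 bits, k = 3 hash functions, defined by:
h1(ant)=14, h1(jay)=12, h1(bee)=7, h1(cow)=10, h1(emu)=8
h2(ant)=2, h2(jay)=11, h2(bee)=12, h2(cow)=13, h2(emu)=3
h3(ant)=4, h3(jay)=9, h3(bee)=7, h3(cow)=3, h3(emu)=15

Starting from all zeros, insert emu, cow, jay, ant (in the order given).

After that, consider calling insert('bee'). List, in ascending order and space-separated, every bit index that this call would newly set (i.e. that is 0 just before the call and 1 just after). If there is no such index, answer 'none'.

Start: bits=000000000000000000
After insert 'emu': sets bits 3 8 15 -> bits=000100001000000100
After insert 'cow': sets bits 3 10 13 -> bits=000100001010010100
After insert 'jay': sets bits 9 11 12 -> bits=000100001111110100
After insert 'ant': sets bits 2 4 14 -> bits=001110001111111100
insert 'bee' would touch bits 7 12; currently bit7=0, bit12=1
Bits that are 0 among those (would change 0->1): 7

Answer: 7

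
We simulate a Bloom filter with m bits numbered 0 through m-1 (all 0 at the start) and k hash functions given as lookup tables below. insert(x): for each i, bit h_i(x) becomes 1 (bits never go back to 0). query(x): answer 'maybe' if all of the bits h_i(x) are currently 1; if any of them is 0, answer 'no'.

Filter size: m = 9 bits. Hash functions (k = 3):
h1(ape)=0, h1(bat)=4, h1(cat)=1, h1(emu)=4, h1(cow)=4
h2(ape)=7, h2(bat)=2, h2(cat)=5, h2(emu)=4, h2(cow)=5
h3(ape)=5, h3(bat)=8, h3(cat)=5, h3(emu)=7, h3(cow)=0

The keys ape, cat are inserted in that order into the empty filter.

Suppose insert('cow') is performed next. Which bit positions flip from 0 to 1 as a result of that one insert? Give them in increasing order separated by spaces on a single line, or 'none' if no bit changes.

Start: bits=000000000
After insert 'ape': sets bits 0 5 7 -> bits=100001010
After insert 'cat': sets bits 1 5 -> bits=110001010
insert 'cow' would touch bits 0 4 5; currently bit0=1, bit4=0, bit5=1
Bits that are 0 among those (would change 0->1): 4

Answer: 4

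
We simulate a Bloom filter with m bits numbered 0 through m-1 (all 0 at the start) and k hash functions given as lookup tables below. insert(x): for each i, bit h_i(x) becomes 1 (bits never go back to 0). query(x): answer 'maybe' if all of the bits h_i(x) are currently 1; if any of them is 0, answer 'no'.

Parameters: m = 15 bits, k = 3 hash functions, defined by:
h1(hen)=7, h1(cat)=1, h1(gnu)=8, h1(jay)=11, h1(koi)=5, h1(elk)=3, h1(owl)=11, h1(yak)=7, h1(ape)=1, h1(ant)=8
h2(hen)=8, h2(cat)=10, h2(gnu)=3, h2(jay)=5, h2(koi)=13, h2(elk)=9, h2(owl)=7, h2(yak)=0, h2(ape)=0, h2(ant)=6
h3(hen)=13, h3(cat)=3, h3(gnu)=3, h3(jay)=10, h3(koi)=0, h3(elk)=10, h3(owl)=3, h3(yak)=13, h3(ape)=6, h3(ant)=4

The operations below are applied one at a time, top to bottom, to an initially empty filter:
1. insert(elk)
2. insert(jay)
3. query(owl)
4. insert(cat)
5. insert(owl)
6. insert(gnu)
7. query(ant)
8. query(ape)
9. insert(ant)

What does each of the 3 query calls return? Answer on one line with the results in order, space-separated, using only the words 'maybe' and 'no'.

Start: bits=000000000000000
Op 1: insert elk -> sets bits 3 9 10 -> bits=000100000110000
Op 2: insert jay -> sets bits 5 10 11 -> bits=000101000111000
Op 3: query owl -> checks bit3=1, bit7=0, bit11=1 (has a 0) -> no
Op 4: insert cat -> sets bits 1 3 10 -> bits=010101000111000
Op 5: insert owl -> sets bits 3 7 11 -> bits=010101010111000
Op 6: insert gnu -> sets bits 3 8 -> bits=010101011111000
Op 7: query ant -> checks bit4=0, bit6=0, bit8=1 (has a 0) -> no
Op 8: query ape -> checks bit0=0, bit1=1, bit6=0 (has a 0) -> no
Op 9: insert ant -> sets bits 4 6 8 -> bits=010111111111000
Query results in order: no no no

Answer: no no no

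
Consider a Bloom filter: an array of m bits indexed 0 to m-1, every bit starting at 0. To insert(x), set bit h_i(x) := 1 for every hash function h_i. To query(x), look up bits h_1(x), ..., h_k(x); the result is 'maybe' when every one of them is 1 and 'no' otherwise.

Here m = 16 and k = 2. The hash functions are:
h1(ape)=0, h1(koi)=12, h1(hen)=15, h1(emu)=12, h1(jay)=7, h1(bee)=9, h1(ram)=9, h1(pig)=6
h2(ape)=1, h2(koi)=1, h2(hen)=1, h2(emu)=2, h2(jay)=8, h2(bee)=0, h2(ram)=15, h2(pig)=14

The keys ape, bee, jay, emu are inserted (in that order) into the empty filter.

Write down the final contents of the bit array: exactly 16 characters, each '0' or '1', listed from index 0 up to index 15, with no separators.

Start: bits=0000000000000000
After insert 'ape': sets bits 0 1 -> bits=1100000000000000
After insert 'bee': sets bits 0 9 -> bits=1100000001000000
After insert 'jay': sets bits 7 8 -> bits=1100000111000000
After insert 'emu': sets bits 2 12 -> bits=1110000111001000

Answer: 1110000111001000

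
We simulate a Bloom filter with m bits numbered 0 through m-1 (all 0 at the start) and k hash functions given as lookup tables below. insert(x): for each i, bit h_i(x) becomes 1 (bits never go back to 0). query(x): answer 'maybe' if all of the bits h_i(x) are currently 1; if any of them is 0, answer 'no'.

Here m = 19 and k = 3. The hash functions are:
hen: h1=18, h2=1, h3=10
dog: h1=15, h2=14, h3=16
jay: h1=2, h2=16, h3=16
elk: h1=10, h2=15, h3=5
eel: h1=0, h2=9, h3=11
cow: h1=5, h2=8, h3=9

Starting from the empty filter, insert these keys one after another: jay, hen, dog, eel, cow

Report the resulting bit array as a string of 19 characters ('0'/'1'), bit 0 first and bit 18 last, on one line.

Start: bits=0000000000000000000
After insert 'jay': sets bits 2 16 -> bits=0010000000000000100
After insert 'hen': sets bits 1 10 18 -> bits=0110000000100000101
After insert 'dog': sets bits 14 15 16 -> bits=0110000000100011101
After insert 'eel': sets bits 0 9 11 -> bits=1110000001110011101
After insert 'cow': sets bits 5 8 9 -> bits=1110010011110011101

Answer: 1110010011110011101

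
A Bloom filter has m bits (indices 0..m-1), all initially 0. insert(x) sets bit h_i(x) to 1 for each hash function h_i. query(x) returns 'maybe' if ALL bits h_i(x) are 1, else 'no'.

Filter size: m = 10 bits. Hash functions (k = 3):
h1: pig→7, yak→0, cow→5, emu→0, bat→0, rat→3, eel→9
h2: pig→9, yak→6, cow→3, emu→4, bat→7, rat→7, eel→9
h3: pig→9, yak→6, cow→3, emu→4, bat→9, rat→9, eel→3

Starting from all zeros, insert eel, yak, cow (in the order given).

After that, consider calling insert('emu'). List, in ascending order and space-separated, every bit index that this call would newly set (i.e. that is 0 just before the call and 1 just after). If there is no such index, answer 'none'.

Start: bits=0000000000
After insert 'eel': sets bits 3 9 -> bits=0001000001
After insert 'yak': sets bits 0 6 -> bits=1001001001
After insert 'cow': sets bits 3 5 -> bits=1001011001
insert 'emu' would touch bits 0 4; currently bit0=1, bit4=0
Bits that are 0 among those (would change 0->1): 4

Answer: 4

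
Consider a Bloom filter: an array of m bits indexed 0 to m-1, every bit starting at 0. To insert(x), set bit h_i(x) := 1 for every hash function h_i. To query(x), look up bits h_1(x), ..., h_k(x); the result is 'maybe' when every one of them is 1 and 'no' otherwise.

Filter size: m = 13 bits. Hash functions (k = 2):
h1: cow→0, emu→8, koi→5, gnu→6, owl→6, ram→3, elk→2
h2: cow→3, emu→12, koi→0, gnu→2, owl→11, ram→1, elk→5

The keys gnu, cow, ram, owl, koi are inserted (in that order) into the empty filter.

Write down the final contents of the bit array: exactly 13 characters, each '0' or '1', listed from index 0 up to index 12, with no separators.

Answer: 1111011000010

Derivation:
Start: bits=0000000000000
After insert 'gnu': sets bits 2 6 -> bits=0010001000000
After insert 'cow': sets bits 0 3 -> bits=1011001000000
After insert 'ram': sets bits 1 3 -> bits=1111001000000
After insert 'owl': sets bits 6 11 -> bits=1111001000010
After insert 'koi': sets bits 0 5 -> bits=1111011000010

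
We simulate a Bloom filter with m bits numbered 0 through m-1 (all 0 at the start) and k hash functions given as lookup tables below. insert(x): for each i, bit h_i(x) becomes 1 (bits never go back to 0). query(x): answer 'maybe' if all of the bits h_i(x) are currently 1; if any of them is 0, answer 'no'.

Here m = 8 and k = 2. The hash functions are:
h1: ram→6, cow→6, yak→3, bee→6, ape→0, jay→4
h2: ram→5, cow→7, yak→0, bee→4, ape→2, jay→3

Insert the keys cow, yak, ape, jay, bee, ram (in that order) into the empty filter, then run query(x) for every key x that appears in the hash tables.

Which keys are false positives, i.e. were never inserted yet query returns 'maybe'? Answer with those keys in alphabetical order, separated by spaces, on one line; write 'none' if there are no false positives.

Answer: none

Derivation:
Start: bits=00000000
After insert 'cow': sets bits 6 7 -> bits=00000011
After insert 'yak': sets bits 0 3 -> bits=10010011
After insert 'ape': sets bits 0 2 -> bits=10110011
After insert 'jay': sets bits 3 4 -> bits=10111011
After insert 'bee': sets bits 4 6 -> bits=10111011
After insert 'ram': sets bits 5 6 -> bits=10111111
Not inserted: (none) — query each against bits=10111111:
False positives (alphabetical): none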